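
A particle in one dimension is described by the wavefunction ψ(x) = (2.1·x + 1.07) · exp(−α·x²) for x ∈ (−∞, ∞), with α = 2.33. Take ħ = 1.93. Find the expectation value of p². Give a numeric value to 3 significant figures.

13.8

p² ψ = −ħ² d²ψ/dx²; ⟨p²⟩ = −ħ² ∫ ψ*·ψ'' dx / ∫|ψ|² dx.
Expand each integrand as polynomial × e^(−2αx²) and use ∫x^(2j)·e^(−2αx²) dx = (2j−1)!!/(4α)^j · √(π/(2α)), odd powers → 0; here √(π/(2α)) = 0.82107. Differentiate with the product rule, d/dx e^(−αx²) = −2αx·e^(−αx²).
State is unnormalized: ∫|ψ|² dx = 1.3286, and ∫ψ*·(−ħ² ψ'') dx = 18.274, so ⟨p²⟩ = 18.274 / 1.3286.
⟨p²⟩ = 13.755.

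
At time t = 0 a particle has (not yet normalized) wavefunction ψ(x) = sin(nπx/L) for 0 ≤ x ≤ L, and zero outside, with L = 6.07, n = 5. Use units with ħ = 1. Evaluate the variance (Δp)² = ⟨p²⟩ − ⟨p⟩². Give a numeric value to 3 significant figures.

6.70

Compute ⟨p⟩ and ⟨p²⟩ separately; (Δp)² = ⟨p²⟩ − ⟨p⟩².
d/dx sin(nπx/L) = (nπ/L)·cos(nπx/L) and d²/dx² sin(nπx/L) = −(nπ/L)²·sin(nπx/L); on 0 ≤ x ≤ L, ∫sin²(nπx/L) dx = L/2 and ∫sin(nπx/L)·cos(nπx/L) dx = 0.
Normalization: ∫|ψ|² dx = 3.0350.
⟨p⟩ = 0.0000 and ⟨p²⟩ = 6.6967.
(Δp)² = 6.6967 − (0.0000)² = 6.6967.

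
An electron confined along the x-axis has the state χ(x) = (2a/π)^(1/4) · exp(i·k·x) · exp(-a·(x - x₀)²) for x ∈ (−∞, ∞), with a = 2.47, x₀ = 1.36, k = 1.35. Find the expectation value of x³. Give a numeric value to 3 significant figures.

⟨x³⟩ = ∫ x³·|χ|² dx (integrals over the domain).
Gaussian moments (u = x − x₀): ∫u^(2j)·e^(−2au²) du = (2j−1)!!/(4a)^j · √(π/(2a)), odd powers integrate to 0; here √(π/(2a)) = 0.79746.
⟨x³⟩ = 2.9284.

2.93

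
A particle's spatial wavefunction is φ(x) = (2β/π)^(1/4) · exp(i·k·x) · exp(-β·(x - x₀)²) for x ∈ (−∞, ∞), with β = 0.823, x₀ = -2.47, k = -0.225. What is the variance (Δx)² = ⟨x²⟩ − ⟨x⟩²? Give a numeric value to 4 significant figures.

0.3038

Compute ⟨x⟩ and ⟨x²⟩ separately, then (Δx)² = ⟨x²⟩ − ⟨x⟩².
Gaussian moments (u = x − x₀): ∫u^(2j)·e^(−2βu²) du = (2j−1)!!/(4β)^j · √(π/(2β)), odd powers integrate to 0; here √(π/(2β)) = 1.3815.
⟨x⟩ = -2.4700 and ⟨x²⟩ = 6.4047.
(Δx)² = 6.4047 − (-2.4700)² = 0.30377.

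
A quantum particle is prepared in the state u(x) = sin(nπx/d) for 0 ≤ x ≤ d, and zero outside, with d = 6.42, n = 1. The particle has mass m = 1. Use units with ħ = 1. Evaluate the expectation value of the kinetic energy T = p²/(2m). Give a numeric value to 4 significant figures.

0.1197

T = −(ħ²/2m) d²/dx², so ⟨T⟩ = −(ħ²/2m) ∫ u*·u'' dx / ∫|u|² dx; with m = 1.
d/dx sin(nπx/d) = (nπ/d)·cos(nπx/d) and d²/dx² sin(nπx/d) = −(nπ/d)²·sin(nπx/d); on 0 ≤ x ≤ d, ∫sin²(nπx/d) dx = d/2 and ∫sin(nπx/d)·cos(nπx/d) dx = 0.
State is unnormalized: ∫|u|² dx = 3.2100, and ∫u*·(−ħ²/2m · u'') dx = 0.38433, so ⟨T⟩ = 0.38433 / 3.2100.
⟨T⟩ = 0.11973.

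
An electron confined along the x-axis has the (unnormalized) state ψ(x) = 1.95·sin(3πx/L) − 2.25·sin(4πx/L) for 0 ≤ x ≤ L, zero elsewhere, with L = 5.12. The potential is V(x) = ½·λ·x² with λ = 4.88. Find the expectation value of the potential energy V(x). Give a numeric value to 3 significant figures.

33.6

⟨V⟩ = ∫ V(x)·|ψ|² dx / ∫|ψ|² dx.
On 0 ≤ x ≤ L (j ≠ l): ∫sin²(jπx/L) dx = L/2, ∫sin(jπx/L)·sin(lπx/L) dx = 0; diagonal moments ∫x·sin²(jπx/L) dx = L²/4, ∫x²·sin²(jπx/L) dx = L³·(1/6 − 1/(4j²π²)); cross terms ∫x·sin(jπx/L)·sin(lπx/L) dx = 0 for j + l even and −4jlL²/(π²(j² − l²)²) for j + l odd, ∫x²·sin(jπx/L)·sin(lπx/L) dx = (−1)^(j+l)·4jlL³/(π²(j² − l²)²); higher powers the same way via product-to-sum and parts.
State is unnormalized: ∫|ψ|² dx = 22.694, and ∫ψ*·V(x)·ψ dx = 762.97, so ⟨V⟩ = 762.97 / 22.694.
⟨V⟩ = 33.619.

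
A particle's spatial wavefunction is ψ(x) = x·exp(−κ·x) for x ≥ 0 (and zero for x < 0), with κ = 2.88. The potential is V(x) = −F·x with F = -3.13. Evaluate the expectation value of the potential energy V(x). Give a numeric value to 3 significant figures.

⟨V⟩ = ∫ V(x)·|ψ|² dx / ∫|ψ|² dx.
Every integrand reduces to terms xʲ·e^(−2κx) on [0, ∞); use ∫₀^∞ xʲ·e^(−2κx) dx = j!/(2κ)^(j+1).
State is unnormalized: ∫|ψ|² dx = 0.010466, and ∫ψ*·V(x)·ψ dx = 0.017061, so ⟨V⟩ = 0.017061 / 0.010466.
⟨V⟩ = 1.6302.

1.63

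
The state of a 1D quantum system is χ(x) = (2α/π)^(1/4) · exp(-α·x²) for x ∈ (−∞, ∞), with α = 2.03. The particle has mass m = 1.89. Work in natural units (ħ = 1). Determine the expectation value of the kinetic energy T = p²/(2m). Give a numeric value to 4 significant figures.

0.5370

T = −(ħ²/2m) d²/dx², so ⟨T⟩ = −(ħ²/2m) ∫ χ*·χ'' dx; with m = 1.89.
Gaussian moments: ∫x^(2j)·e^(−2αx²) dx = (2j−1)!!/(4α)^j · √(π/(2α)), odd powers integrate to 0; here √(π/(2α)) = 0.87965. Derivatives: d/dx e^(−αx²) = −2αx·e^(−αx²), d²/dx² e^(−αx²) = (4α²x² − 2α)·e^(−αx²).
⟨T⟩ = 0.53704.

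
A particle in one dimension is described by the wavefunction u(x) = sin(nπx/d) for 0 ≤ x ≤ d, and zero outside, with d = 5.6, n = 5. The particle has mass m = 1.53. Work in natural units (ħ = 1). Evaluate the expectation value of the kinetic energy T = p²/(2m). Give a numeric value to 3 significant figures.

T = −(ħ²/2m) d²/dx², so ⟨T⟩ = −(ħ²/2m) ∫ u*·u'' dx / ∫|u|² dx; with m = 1.53.
d/dx sin(nπx/d) = (nπ/d)·cos(nπx/d) and d²/dx² sin(nπx/d) = −(nπ/d)²·sin(nπx/d); on 0 ≤ x ≤ d, ∫sin²(nπx/d) dx = d/2 and ∫sin(nπx/d)·cos(nπx/d) dx = 0.
State is unnormalized: ∫|u|² dx = 2.8000, and ∫u*·(−ħ²/2m · u'') dx = 7.1995, so ⟨T⟩ = 7.1995 / 2.8000.
⟨T⟩ = 2.5712.

2.57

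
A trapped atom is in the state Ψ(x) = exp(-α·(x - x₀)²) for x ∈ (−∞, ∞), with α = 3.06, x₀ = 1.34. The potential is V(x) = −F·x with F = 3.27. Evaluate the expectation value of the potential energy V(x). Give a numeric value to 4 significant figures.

⟨V⟩ = ∫ V(x)·|Ψ|² dx / ∫|Ψ|² dx.
Gaussian moments (u = x − x₀): ∫u^(2j)·e^(−2αu²) du = (2j−1)!!/(4α)^j · √(π/(2α)), odd powers integrate to 0; here √(π/(2α)) = 0.71647.
State is unnormalized: ∫|Ψ|² dx = 0.71647, and ∫Ψ*·V(x)·Ψ dx = -3.1394, so ⟨V⟩ = -3.1394 / 0.71647.
⟨V⟩ = -4.3818.

-4.382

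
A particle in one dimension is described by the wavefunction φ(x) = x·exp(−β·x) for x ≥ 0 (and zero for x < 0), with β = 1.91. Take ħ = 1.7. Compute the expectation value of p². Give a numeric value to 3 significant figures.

p² φ = −ħ² d²φ/dx²; ⟨p²⟩ = −ħ² ∫ φ*·φ'' dx / ∫|φ|² dx.
Differentiate x·exp(−β·x) with the product rule; every integrand then reduces to terms xʲ·e^(−2βx) on [0, ∞), with ∫₀^∞ xʲ·e^(−2βx) dx = j!/(2β)^(j+1).
State is unnormalized: ∫|φ|² dx = 0.035879, and ∫φ*·(−ħ² φ'') dx = 0.37827, so ⟨p²⟩ = 0.37827 / 0.035879.
⟨p²⟩ = 10.543.

10.5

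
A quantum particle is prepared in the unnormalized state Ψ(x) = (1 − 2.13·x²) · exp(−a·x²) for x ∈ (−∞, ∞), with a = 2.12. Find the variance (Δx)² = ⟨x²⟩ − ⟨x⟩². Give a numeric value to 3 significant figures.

0.0754

Compute ⟨x⟩ and ⟨x²⟩ separately, then (Δx)² = ⟨x²⟩ − ⟨x⟩².
Expand each integrand as polynomial × e^(−2ax²) and use ∫x^(2j)·e^(−2ax²) dx = (2j−1)!!/(4a)^j · √(π/(2a)), odd powers → 0; here √(π/(2a)) = 0.86078.
Normalization: ∫|Ψ|² dx = 0.59128.
⟨x⟩ = 0.0000 and ⟨x²⟩ = 0.075414.
(Δx)² = 0.075414 − (0.0000)² = 0.075414.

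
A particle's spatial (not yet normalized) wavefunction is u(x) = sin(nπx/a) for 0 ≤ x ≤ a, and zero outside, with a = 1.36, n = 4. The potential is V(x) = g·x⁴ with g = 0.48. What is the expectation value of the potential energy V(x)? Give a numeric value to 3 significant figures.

⟨V⟩ = ∫ V(x)·|u|² dx / ∫|u|² dx.
With sin²θ = (1 − cos2θ)/2 on 0 ≤ x ≤ a: ∫sin²(nπx/a) dx = a/2, ∫x·sin²(nπx/a) dx = a²/4, ∫x²·sin²(nπx/a) dx = a³·(1/6 − 1/(4n²π²)); higher powers xᵏ the same way, integrating xᵏ·cos(2nπx/a) by parts.
State is unnormalized: ∫|u|² dx = 0.68000, and ∫u*·V(x)·u dx = 0.21632, so ⟨V⟩ = 0.21632 / 0.68000.
⟨V⟩ = 0.31812.

0.318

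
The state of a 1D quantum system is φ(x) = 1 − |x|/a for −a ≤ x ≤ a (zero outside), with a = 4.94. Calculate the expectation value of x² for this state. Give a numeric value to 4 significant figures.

⟨x²⟩ = ∫ x²·|φ|² dx / ∫|φ|² dx (integrals over the domain).
φ is even, so ∫ over [−a, a] = 2∫₀ᵃ with φ = 1 − x/a there: ∫₀ᵃ (1 − x/a)² dx = a/3, ∫₀ᵃ x²(1 − x/a)² dx = a³/30, ∫₀ᵃ x⁴(1 − x/a)² dx = a⁵/105.
State is unnormalized: ∫|φ|² dx = 3.2933, and ∫φ*·x²·φ dx = 8.0369, so ⟨x²⟩ = 8.0369 / 3.2933.
⟨x²⟩ = 2.4404.

2.440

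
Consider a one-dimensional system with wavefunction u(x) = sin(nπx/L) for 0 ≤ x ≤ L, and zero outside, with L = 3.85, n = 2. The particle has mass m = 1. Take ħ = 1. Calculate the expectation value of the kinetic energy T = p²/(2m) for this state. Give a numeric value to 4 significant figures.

T = −(ħ²/2m) d²/dx², so ⟨T⟩ = −(ħ²/2m) ∫ u*·u'' dx / ∫|u|² dx; with m = 1.
d/dx sin(nπx/L) = (nπ/L)·cos(nπx/L) and d²/dx² sin(nπx/L) = −(nπ/L)²·sin(nπx/L); on 0 ≤ x ≤ L, ∫sin²(nπx/L) dx = L/2 and ∫sin(nπx/L)·cos(nπx/L) dx = 0.
State is unnormalized: ∫|u|² dx = 1.9250, and ∫u*·(−ħ²/2m · u'') dx = 2.5635, so ⟨T⟩ = 2.5635 / 1.9250.
⟨T⟩ = 1.3317.

1.332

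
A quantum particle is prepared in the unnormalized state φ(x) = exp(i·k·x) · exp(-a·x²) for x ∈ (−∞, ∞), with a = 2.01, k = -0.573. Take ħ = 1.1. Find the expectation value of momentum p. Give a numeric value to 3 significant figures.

p φ = −iħ dφ/dx; then ⟨p⟩ = ∫ φ*·(pφ) dx / ∫|φ|² dx.
Gaussian moments: ∫x^(2j)·e^(−2ax²) dx = (2j−1)!!/(4a)^j · √(π/(2a)), odd powers integrate to 0; here √(π/(2a)) = 0.88402. Derivatives: φ′ = (ik − 2ax)·φ, φ″ = ((ik − 2ax)² − 2a)·φ; the odd-in-x pieces drop out.
State is unnormalized: ∫|φ|² dx = 0.88402, and ∫φ*·(−iħ φ') dx = -0.55720, so ⟨p⟩ = -0.55720 / 0.88402.
⟨p⟩ = -0.63030.

-0.630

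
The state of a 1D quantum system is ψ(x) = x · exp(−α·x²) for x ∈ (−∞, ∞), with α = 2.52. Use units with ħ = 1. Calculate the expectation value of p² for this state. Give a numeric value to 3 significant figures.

p² ψ = −ħ² d²ψ/dx²; ⟨p²⟩ = −ħ² ∫ ψ*·ψ'' dx / ∫|ψ|² dx.
Expand each integrand as polynomial × e^(−2αx²) and use ∫x^(2j)·e^(−2αx²) dx = (2j−1)!!/(4α)^j · √(π/(2α)), odd powers → 0; here √(π/(2α)) = 0.78951. Differentiate with the product rule, d/dx e^(−αx²) = −2αx·e^(−αx²).
State is unnormalized: ∫|ψ|² dx = 0.078325, and ∫ψ*·(−ħ² ψ'') dx = 0.59214, so ⟨p²⟩ = 0.59214 / 0.078325.
⟨p²⟩ = 7.5600.

7.56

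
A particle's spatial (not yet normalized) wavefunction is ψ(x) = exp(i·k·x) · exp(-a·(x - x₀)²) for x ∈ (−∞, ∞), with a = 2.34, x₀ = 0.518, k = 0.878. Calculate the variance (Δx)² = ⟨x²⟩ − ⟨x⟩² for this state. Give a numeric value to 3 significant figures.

0.107

Compute ⟨x⟩ and ⟨x²⟩ separately, then (Δx)² = ⟨x²⟩ − ⟨x⟩².
Gaussian moments (u = x − x₀): ∫u^(2j)·e^(−2au²) du = (2j−1)!!/(4a)^j · √(π/(2a)), odd powers integrate to 0; here √(π/(2a)) = 0.81932.
Normalization: ∫|ψ|² dx = 0.81932.
⟨x⟩ = 0.51800 and ⟨x²⟩ = 0.37516.
(Δx)² = 0.37516 − (0.51800)² = 0.10684.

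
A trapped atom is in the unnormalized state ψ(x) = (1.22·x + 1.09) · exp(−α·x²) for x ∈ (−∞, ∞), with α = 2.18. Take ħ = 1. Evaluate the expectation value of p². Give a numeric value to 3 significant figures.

2.73

p² ψ = −ħ² d²ψ/dx²; ⟨p²⟩ = −ħ² ∫ ψ*·ψ'' dx / ∫|ψ|² dx.
Expand each integrand as polynomial × e^(−2αx²) and use ∫x^(2j)·e^(−2αx²) dx = (2j−1)!!/(4α)^j · √(π/(2α)), odd powers → 0; here √(π/(2α)) = 0.84885. Differentiate with the product rule, d/dx e^(−αx²) = −2αx·e^(−αx²).
State is unnormalized: ∫|ψ|² dx = 1.1534, and ∫ψ*·(−ħ² ψ'') dx = 3.1461, so ⟨p²⟩ = 3.1461 / 1.1534.
⟨p²⟩ = 2.7277.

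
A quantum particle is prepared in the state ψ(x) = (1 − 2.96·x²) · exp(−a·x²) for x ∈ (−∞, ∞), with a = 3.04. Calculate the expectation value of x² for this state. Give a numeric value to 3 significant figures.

⟨x²⟩ = ∫ x²·|ψ|² dx / ∫|ψ|² dx (integrals over the domain).
Expand each integrand as polynomial × e^(−2ax²) and use ∫x^(2j)·e^(−2ax²) dx = (2j−1)!!/(4a)^j · √(π/(2a)), odd powers → 0; here √(π/(2a)) = 0.71882.
State is unnormalized: ∫|ψ|² dx = 0.49665, and ∫ψ*·x²·ψ dx = 0.025317, so ⟨x²⟩ = 0.025317 / 0.49665.
⟨x²⟩ = 0.050976.

0.0510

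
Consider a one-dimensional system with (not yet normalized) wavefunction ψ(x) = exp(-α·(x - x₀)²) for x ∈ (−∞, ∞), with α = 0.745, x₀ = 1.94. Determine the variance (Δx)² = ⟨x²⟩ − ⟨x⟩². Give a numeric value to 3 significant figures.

Compute ⟨x⟩ and ⟨x²⟩ separately, then (Δx)² = ⟨x²⟩ − ⟨x⟩².
Gaussian moments (u = x − x₀): ∫u^(2j)·e^(−2αu²) du = (2j−1)!!/(4α)^j · √(π/(2α)), odd powers integrate to 0; here √(π/(2α)) = 1.4521.
Normalization: ∫|ψ|² dx = 1.4521.
⟨x⟩ = 1.9400 and ⟨x²⟩ = 4.0992.
(Δx)² = 4.0992 − (1.9400)² = 0.33557.

0.336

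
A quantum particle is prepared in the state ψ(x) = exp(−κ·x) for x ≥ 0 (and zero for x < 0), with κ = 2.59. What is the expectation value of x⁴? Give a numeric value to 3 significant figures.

0.0333

⟨x⁴⟩ = ∫ x⁴·|ψ|² dx / ∫|ψ|² dx (integrals over the domain).
Every integrand reduces to terms xʲ·e^(−2κx) on [0, ∞); use ∫₀^∞ xʲ·e^(−2κx) dx = j!/(2κ)^(j+1).
State is unnormalized: ∫|ψ|² dx = 0.19305, and ∫ψ*·x⁴·ψ dx = 0.0064352, so ⟨x⁴⟩ = 0.0064352 / 0.19305.
⟨x⁴⟩ = 0.033334.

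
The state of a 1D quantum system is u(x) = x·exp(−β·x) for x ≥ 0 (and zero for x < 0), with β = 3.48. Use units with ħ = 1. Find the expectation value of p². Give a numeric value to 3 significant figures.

12.1

p² u = −ħ² d²u/dx²; ⟨p²⟩ = −ħ² ∫ u*·u'' dx / ∫|u|² dx.
Differentiate x·exp(−β·x) with the product rule; every integrand then reduces to terms xʲ·e^(−2βx) on [0, ∞), with ∫₀^∞ xʲ·e^(−2βx) dx = j!/(2β)^(j+1).
State is unnormalized: ∫|u|² dx = 0.0059320, and ∫u*·(−ħ² u'') dx = 0.071839, so ⟨p²⟩ = 0.071839 / 0.0059320.
⟨p²⟩ = 12.110.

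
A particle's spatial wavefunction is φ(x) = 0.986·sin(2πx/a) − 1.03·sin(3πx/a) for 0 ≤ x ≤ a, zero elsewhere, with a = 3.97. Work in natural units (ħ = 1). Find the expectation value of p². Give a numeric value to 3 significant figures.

4.14

p² φ = −ħ² d²φ/dx²; ⟨p²⟩ = −ħ² ∫ φ*·φ'' dx / ∫|φ|² dx.
d²/dx² sin(jπx/a) = −(jπ/a)²·sin(jπx/a); on 0 ≤ x ≤ a, ∫sin²(jπx/a) dx = a/2 and ∫sin(jπx/a)·sin(lπx/a) dx = 0 for j ≠ l, so only diagonal terms survive in ∫|φ|² and ∫φ·φ″; ∫φ·φ′ dx = [φ²/2] between the walls = 0.
State is unnormalized: ∫|φ|² dx = 4.0357, and ∫φ*·(−ħ² φ'') dx = 16.702, so ⟨p²⟩ = 16.702 / 4.0357.
⟨p²⟩ = 4.1387.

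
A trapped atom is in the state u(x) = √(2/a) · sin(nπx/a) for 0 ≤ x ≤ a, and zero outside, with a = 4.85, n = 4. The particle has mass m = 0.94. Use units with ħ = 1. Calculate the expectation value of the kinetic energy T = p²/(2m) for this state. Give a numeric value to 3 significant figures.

3.57

T = −(ħ²/2m) d²/dx², so ⟨T⟩ = −(ħ²/2m) ∫ u*·u'' dx; with m = 0.94.
d/dx sin(nπx/a) = (nπ/a)·cos(nπx/a) and d²/dx² sin(nπx/a) = −(nπ/a)²·sin(nπx/a); on 0 ≤ x ≤ a, ∫sin²(nπx/a) dx = a/2 and ∫sin(nπx/a)·cos(nπx/a) dx = 0.
⟨T⟩ = 3.5709.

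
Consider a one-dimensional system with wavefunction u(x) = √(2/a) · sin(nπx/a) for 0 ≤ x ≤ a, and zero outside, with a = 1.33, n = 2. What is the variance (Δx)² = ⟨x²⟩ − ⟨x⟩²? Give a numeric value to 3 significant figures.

Compute ⟨x⟩ and ⟨x²⟩ separately, then (Δx)² = ⟨x²⟩ − ⟨x⟩².
With sin²θ = (1 − cos2θ)/2 on 0 ≤ x ≤ a: ∫sin²(nπx/a) dx = a/2, ∫x·sin²(nπx/a) dx = a²/4, ∫x²·sin²(nπx/a) dx = a³·(1/6 − 1/(4n²π²)); higher powers xᵏ the same way, integrating xᵏ·cos(2nπx/a) by parts.
⟨x⟩ = 0.66500 and ⟨x²⟩ = 0.56723.
(Δx)² = 0.56723 − (0.66500)² = 0.12500.

0.125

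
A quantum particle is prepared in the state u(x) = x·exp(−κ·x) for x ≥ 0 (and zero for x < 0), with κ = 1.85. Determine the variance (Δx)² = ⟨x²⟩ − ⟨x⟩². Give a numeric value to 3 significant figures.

Compute ⟨x⟩ and ⟨x²⟩ separately, then (Δx)² = ⟨x²⟩ − ⟨x⟩².
Every integrand reduces to terms xʲ·e^(−2κx) on [0, ∞); use ∫₀^∞ xʲ·e^(−2κx) dx = j!/(2κ)^(j+1).
Normalization: ∫|u|² dx = 0.039484.
⟨x⟩ = 0.81081 and ⟨x²⟩ = 0.87655.
(Δx)² = 0.87655 − (0.81081)² = 0.21914.

0.219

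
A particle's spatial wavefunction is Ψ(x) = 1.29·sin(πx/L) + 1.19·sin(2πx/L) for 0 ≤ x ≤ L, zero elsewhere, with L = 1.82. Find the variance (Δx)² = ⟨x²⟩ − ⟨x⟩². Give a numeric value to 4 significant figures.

Compute ⟨x⟩ and ⟨x²⟩ separately, then (Δx)² = ⟨x²⟩ − ⟨x⟩².
On 0 ≤ x ≤ L (j ≠ l): ∫sin²(jπx/L) dx = L/2, ∫sin(jπx/L)·sin(lπx/L) dx = 0; diagonal moments ∫x·sin²(jπx/L) dx = L²/4, ∫x²·sin²(jπx/L) dx = L³·(1/6 − 1/(4j²π²)); cross terms ∫x·sin(jπx/L)·sin(lπx/L) dx = 0 for j + l even and −4jlL²/(π²(j² − l²)²) for j + l odd, ∫x²·sin(jπx/L)·sin(lπx/L) dx = (−1)^(j+l)·4jlL³/(π²(j² − l²)²); higher powers the same way via product-to-sum and parts.
Normalization: ∫|Ψ|² dx = 2.8030.
⟨x⟩ = 0.58323 and ⟨x²⟩ = 0.39947.
(Δx)² = 0.39947 − (0.58323)² = 0.059311.

0.05931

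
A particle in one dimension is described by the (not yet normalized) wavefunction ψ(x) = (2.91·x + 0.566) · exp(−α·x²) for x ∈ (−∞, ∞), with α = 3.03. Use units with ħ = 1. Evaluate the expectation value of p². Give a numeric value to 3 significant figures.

7.18

p² ψ = −ħ² d²ψ/dx²; ⟨p²⟩ = −ħ² ∫ ψ*·ψ'' dx / ∫|ψ|² dx.
Expand each integrand as polynomial × e^(−2αx²) and use ∫x^(2j)·e^(−2αx²) dx = (2j−1)!!/(4α)^j · √(π/(2α)), odd powers → 0; here √(π/(2α)) = 0.72001. Differentiate with the product rule, d/dx e^(−αx²) = −2αx·e^(−αx²).
State is unnormalized: ∫|ψ|² dx = 0.73372, and ∫ψ*·(−ħ² ψ'') dx = 5.2717, so ⟨p²⟩ = 5.2717 / 0.73372.
⟨p²⟩ = 7.1849.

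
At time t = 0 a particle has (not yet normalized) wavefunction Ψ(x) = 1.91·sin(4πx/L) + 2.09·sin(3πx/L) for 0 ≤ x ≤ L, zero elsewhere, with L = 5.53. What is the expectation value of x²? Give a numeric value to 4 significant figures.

⟨x²⟩ = ∫ x²·|Ψ|² dx / ∫|Ψ|² dx (integrals over the domain).
On 0 ≤ x ≤ L (j ≠ l): ∫sin²(jπx/L) dx = L/2, ∫sin(jπx/L)·sin(lπx/L) dx = 0; diagonal moments ∫x·sin²(jπx/L) dx = L²/4, ∫x²·sin²(jπx/L) dx = L³·(1/6 − 1/(4j²π²)); cross terms ∫x·sin(jπx/L)·sin(lπx/L) dx = 0 for j + l even and −4jlL²/(π²(j² − l²)²) for j + l odd, ∫x²·sin(jπx/L)·sin(lπx/L) dx = (−1)^(j+l)·4jlL³/(π²(j² − l²)²); higher powers the same way via product-to-sum and parts.
State is unnormalized: ∫|Ψ|² dx = 22.165, and ∫Ψ*·x²·Ψ dx = 88.876, so ⟨x²⟩ = 88.876 / 22.165.
⟨x²⟩ = 4.0098.

4.010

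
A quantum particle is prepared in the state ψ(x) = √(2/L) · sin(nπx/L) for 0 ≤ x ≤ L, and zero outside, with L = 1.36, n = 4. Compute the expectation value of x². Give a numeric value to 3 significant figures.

⟨x²⟩ = ∫ x²·|ψ|² dx (integrals over the domain).
With sin²θ = (1 − cos2θ)/2 on 0 ≤ x ≤ L: ∫sin²(nπx/L) dx = L/2, ∫x·sin²(nπx/L) dx = L²/4, ∫x²·sin²(nπx/L) dx = L³·(1/6 − 1/(4n²π²)); higher powers xᵏ the same way, integrating xᵏ·cos(2nπx/L) by parts.
⟨x²⟩ = 0.61068.

0.611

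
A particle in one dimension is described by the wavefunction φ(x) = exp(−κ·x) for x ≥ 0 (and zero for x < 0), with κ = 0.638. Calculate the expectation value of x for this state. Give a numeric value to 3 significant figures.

⟨x⟩ = ∫ x·|φ|² dx / ∫|φ|² dx (integrals over the domain).
Every integrand reduces to terms xʲ·e^(−2κx) on [0, ∞); use ∫₀^∞ xʲ·e^(−2κx) dx = j!/(2κ)^(j+1).
State is unnormalized: ∫|φ|² dx = 0.78370, and ∫φ*·x·φ dx = 0.61418, so ⟨x⟩ = 0.61418 / 0.78370.
⟨x⟩ = 0.78370.

0.784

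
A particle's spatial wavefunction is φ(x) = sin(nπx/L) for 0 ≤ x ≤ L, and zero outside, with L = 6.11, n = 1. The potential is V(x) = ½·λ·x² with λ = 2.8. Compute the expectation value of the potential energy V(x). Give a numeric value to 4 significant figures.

14.77

⟨V⟩ = ∫ V(x)·|φ|² dx / ∫|φ|² dx.
With sin²θ = (1 − cos2θ)/2 on 0 ≤ x ≤ L: ∫sin²(nπx/L) dx = L/2, ∫x·sin²(nπx/L) dx = L²/4, ∫x²·sin²(nπx/L) dx = L³·(1/6 − 1/(4n²π²)); higher powers xᵏ the same way, integrating xᵏ·cos(2nπx/L) by parts.
State is unnormalized: ∫|φ|² dx = 3.0550, and ∫φ*·V(x)·φ dx = 45.134, so ⟨V⟩ = 45.134 / 3.0550.
⟨V⟩ = 14.774.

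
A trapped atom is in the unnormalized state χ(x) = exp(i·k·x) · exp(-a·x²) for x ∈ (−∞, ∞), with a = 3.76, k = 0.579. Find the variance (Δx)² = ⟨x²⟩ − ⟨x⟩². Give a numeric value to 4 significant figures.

Compute ⟨x⟩ and ⟨x²⟩ separately, then (Δx)² = ⟨x²⟩ − ⟨x⟩².
Gaussian moments: ∫x^(2j)·e^(−2ax²) dx = (2j−1)!!/(4a)^j · √(π/(2a)), odd powers integrate to 0; here √(π/(2a)) = 0.64635.
Normalization: ∫|χ|² dx = 0.64635.
⟨x⟩ = 0.0000 and ⟨x²⟩ = 0.066489.
(Δx)² = 0.066489 − (0.0000)² = 0.066489.

0.06649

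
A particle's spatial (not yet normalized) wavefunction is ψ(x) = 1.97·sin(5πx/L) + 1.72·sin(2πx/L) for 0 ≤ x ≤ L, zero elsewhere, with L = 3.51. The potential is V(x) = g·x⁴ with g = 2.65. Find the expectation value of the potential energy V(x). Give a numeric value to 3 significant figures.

⟨V⟩ = ∫ V(x)·|ψ|² dx / ∫|ψ|² dx.
On 0 ≤ x ≤ L (j ≠ l): ∫sin²(jπx/L) dx = L/2, ∫sin(jπx/L)·sin(lπx/L) dx = 0; diagonal moments ∫x·sin²(jπx/L) dx = L²/4, ∫x²·sin²(jπx/L) dx = L³·(1/6 − 1/(4j²π²)); cross terms ∫x·sin(jπx/L)·sin(lπx/L) dx = 0 for j + l even and −4jlL²/(π²(j² − l²)²) for j + l odd, ∫x²·sin(jπx/L)·sin(lπx/L) dx = (−1)^(j+l)·4jlL³/(π²(j² − l²)²); higher powers the same way via product-to-sum and parts.
State is unnormalized: ∫|ψ|² dx = 12.003, and ∫ψ*·V(x)·ψ dx = 741.87, so ⟨V⟩ = 741.87 / 12.003.
⟨V⟩ = 61.807.

61.8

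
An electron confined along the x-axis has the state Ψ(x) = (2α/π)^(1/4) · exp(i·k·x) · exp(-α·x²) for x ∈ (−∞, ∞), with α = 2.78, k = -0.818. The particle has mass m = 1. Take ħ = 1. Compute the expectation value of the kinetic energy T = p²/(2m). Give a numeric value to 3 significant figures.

T = −(ħ²/2m) d²/dx², so ⟨T⟩ = −(ħ²/2m) ∫ Ψ*·Ψ'' dx; with m = 1.
Gaussian moments: ∫x^(2j)·e^(−2αx²) dx = (2j−1)!!/(4α)^j · √(π/(2α)), odd powers integrate to 0; here √(π/(2α)) = 0.75169. Derivatives: Ψ′ = (ik − 2αx)·Ψ, Ψ″ = ((ik − 2αx)² − 2α)·Ψ; the odd-in-x pieces drop out.
⟨T⟩ = 1.7246.

1.72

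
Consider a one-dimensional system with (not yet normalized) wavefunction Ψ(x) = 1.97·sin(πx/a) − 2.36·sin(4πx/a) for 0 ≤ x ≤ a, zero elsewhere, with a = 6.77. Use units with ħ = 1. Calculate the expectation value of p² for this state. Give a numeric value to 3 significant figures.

p² Ψ = −ħ² d²Ψ/dx²; ⟨p²⟩ = −ħ² ∫ Ψ*·Ψ'' dx / ∫|Ψ|² dx.
d²/dx² sin(jπx/a) = −(jπ/a)²·sin(jπx/a); on 0 ≤ x ≤ a, ∫sin²(jπx/a) dx = a/2 and ∫sin(jπx/a)·sin(lπx/a) dx = 0 for j ≠ l, so only diagonal terms survive in ∫|Ψ|² and ∫Ψ·Ψ″; ∫Ψ·Ψ′ dx = [Ψ²/2] between the walls = 0.
State is unnormalized: ∫|Ψ|² dx = 31.990, and ∫Ψ*·(−ħ² Ψ'') dx = 67.786, so ⟨p²⟩ = 67.786 / 31.990.
⟨p²⟩ = 2.1190.

2.12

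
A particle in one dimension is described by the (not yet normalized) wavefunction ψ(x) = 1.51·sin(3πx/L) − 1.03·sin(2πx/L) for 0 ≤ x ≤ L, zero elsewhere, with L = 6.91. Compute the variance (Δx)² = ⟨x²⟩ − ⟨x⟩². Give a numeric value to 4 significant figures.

Compute ⟨x⟩ and ⟨x²⟩ separately, then (Δx)² = ⟨x²⟩ − ⟨x⟩².
On 0 ≤ x ≤ L (j ≠ l): ∫sin²(jπx/L) dx = L/2, ∫sin(jπx/L)·sin(lπx/L) dx = 0; diagonal moments ∫x·sin²(jπx/L) dx = L²/4, ∫x²·sin²(jπx/L) dx = L³·(1/6 − 1/(4j²π²)); cross terms ∫x·sin(jπx/L)·sin(lπx/L) dx = 0 for j + l even and −4jlL²/(π²(j² − l²)²) for j + l odd, ∫x²·sin(jπx/L)·sin(lπx/L) dx = (−1)^(j+l)·4jlL³/(π²(j² − l²)²); higher powers the same way via product-to-sum and parts.
Normalization: ∫|ψ|² dx = 11.543.
⟨x⟩ = 4.7065 and ⟨x²⟩ = 24.189.
(Δx)² = 24.189 − (4.7065)² = 2.0372.

2.037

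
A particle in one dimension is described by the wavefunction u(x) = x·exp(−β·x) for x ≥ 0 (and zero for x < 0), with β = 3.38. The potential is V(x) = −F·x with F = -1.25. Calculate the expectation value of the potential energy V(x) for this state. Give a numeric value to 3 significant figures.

0.555

⟨V⟩ = ∫ V(x)·|u|² dx / ∫|u|² dx.
Every integrand reduces to terms xʲ·e^(−2βx) on [0, ∞); use ∫₀^∞ xʲ·e^(−2βx) dx = j!/(2β)^(j+1).
State is unnormalized: ∫|u|² dx = 0.0064743, and ∫u*·V(x)·u dx = 0.0035915, so ⟨V⟩ = 0.0035915 / 0.0064743.
⟨V⟩ = 0.55473.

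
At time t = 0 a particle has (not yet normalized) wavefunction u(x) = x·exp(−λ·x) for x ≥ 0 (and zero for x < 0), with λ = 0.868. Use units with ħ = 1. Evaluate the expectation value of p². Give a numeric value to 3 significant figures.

p² u = −ħ² d²u/dx²; ⟨p²⟩ = −ħ² ∫ u*·u'' dx / ∫|u|² dx.
Differentiate x·exp(−λ·x) with the product rule; every integrand then reduces to terms xʲ·e^(−2λx) on [0, ∞), with ∫₀^∞ xʲ·e^(−2λx) dx = j!/(2λ)^(j+1).
State is unnormalized: ∫|u|² dx = 0.38228, and ∫u*·(−ħ² u'') dx = 0.28802, so ⟨p²⟩ = 0.28802 / 0.38228.
⟨p²⟩ = 0.75342.

0.753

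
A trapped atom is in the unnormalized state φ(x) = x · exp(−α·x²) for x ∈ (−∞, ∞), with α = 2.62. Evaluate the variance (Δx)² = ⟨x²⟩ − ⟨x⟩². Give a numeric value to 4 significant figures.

0.2863

Compute ⟨x⟩ and ⟨x²⟩ separately, then (Δx)² = ⟨x²⟩ − ⟨x⟩².
Expand each integrand as polynomial × e^(−2αx²) and use ∫x^(2j)·e^(−2αx²) dx = (2j−1)!!/(4α)^j · √(π/(2α)), odd powers → 0; here √(π/(2α)) = 0.77430.
Normalization: ∫|φ|² dx = 0.073884.
⟨x⟩ = 0.0000 and ⟨x²⟩ = 0.28626.
(Δx)² = 0.28626 − (0.0000)² = 0.28626.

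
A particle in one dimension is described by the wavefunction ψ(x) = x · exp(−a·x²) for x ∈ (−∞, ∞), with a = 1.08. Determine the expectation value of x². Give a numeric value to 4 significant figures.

0.6944

⟨x²⟩ = ∫ x²·|ψ|² dx / ∫|ψ|² dx (integrals over the domain).
Expand each integrand as polynomial × e^(−2ax²) and use ∫x^(2j)·e^(−2ax²) dx = (2j−1)!!/(4a)^j · √(π/(2a)), odd powers → 0; here √(π/(2a)) = 1.2060.
State is unnormalized: ∫|ψ|² dx = 0.27917, and ∫ψ*·x²·ψ dx = 0.19387, so ⟨x²⟩ = 0.19387 / 0.27917.
⟨x²⟩ = 0.69444.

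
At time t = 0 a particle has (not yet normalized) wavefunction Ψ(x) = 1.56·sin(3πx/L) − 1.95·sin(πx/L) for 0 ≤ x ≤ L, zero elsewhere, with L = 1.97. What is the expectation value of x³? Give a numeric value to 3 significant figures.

⟨x³⟩ = ∫ x³·|Ψ|² dx / ∫|Ψ|² dx (integrals over the domain).
On 0 ≤ x ≤ L (j ≠ l): ∫sin²(jπx/L) dx = L/2, ∫sin(jπx/L)·sin(lπx/L) dx = 0; diagonal moments ∫x·sin²(jπx/L) dx = L²/4, ∫x²·sin²(jπx/L) dx = L³·(1/6 − 1/(4j²π²)); cross terms ∫x·sin(jπx/L)·sin(lπx/L) dx = 0 for j + l even and −4jlL²/(π²(j² − l²)²) for j + l odd, ∫x²·sin(jπx/L)·sin(lπx/L) dx = (−1)^(j+l)·4jlL³/(π²(j² − l²)²); higher powers the same way via product-to-sum and parts.
State is unnormalized: ∫|Ψ|² dx = 6.1426, and ∫Ψ*·x³·Ψ dx = 6.7985, so ⟨x³⟩ = 6.7985 / 6.1426.
⟨x³⟩ = 1.1068.

1.11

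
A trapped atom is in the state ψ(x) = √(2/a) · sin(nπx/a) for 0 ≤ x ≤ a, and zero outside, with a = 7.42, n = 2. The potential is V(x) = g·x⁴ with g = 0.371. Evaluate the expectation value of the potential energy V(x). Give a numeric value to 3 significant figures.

⟨V⟩ = ∫ V(x)·|ψ|² dx.
With sin²θ = (1 − cos2θ)/2 on 0 ≤ x ≤ a: ∫sin²(nπx/a) dx = a/2, ∫x·sin²(nπx/a) dx = a²/4, ∫x²·sin²(nπx/a) dx = a³·(1/6 − 1/(4n²π²)); higher powers xᵏ the same way, integrating xᵏ·cos(2nπx/a) by parts.
⟨V⟩ = 197.51.

198.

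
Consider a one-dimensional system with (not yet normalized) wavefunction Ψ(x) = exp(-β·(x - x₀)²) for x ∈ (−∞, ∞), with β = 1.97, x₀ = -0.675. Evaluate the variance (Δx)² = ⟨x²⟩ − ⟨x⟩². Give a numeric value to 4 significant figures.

Compute ⟨x⟩ and ⟨x²⟩ separately, then (Δx)² = ⟨x²⟩ − ⟨x⟩².
Gaussian moments (u = x − x₀): ∫u^(2j)·e^(−2βu²) du = (2j−1)!!/(4β)^j · √(π/(2β)), odd powers integrate to 0; here √(π/(2β)) = 0.89295.
Normalization: ∫|Ψ|² dx = 0.89295.
⟨x⟩ = -0.67500 and ⟨x²⟩ = 0.58253.
(Δx)² = 0.58253 − (-0.67500)² = 0.12690.

0.1269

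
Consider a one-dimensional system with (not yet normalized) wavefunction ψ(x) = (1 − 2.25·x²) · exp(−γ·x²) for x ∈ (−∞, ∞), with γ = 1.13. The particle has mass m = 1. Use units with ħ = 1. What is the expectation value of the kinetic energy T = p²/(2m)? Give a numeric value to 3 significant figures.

2.82

T = −(ħ²/2m) d²/dx², so ⟨T⟩ = −(ħ²/2m) ∫ ψ*·ψ'' dx / ∫|ψ|² dx; with m = 1.
Expand each integrand as polynomial × e^(−2γx²) and use ∫x^(2j)·e^(−2γx²) dx = (2j−1)!!/(4γ)^j · √(π/(2γ)), odd powers → 0; here √(π/(2γ)) = 1.1790. Differentiate with the product rule, d/dx e^(−γx²) = −2γx·e^(−γx²).
State is unnormalized: ∫|ψ|² dx = 0.88167, and ∫ψ*·(−ħ²/2m · ψ'') dx = 2.4848, so ⟨T⟩ = 2.4848 / 0.88167.
⟨T⟩ = 2.8183.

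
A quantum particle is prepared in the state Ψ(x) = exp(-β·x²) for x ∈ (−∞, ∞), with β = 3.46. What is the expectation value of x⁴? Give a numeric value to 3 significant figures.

⟨x⁴⟩ = ∫ x⁴·|Ψ|² dx / ∫|Ψ|² dx (integrals over the domain).
Gaussian moments: ∫x^(2j)·e^(−2βx²) dx = (2j−1)!!/(4β)^j · √(π/(2β)), odd powers integrate to 0; here √(π/(2β)) = 0.67379.
State is unnormalized: ∫|Ψ|² dx = 0.67379, and ∫Ψ*·x⁴·Ψ dx = 0.010553, so ⟨x⁴⟩ = 0.010553 / 0.67379.
⟨x⁴⟩ = 0.015662.

0.0157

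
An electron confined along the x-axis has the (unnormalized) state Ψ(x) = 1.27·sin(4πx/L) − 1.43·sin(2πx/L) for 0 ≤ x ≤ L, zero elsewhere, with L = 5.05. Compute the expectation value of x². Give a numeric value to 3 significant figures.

7.14

⟨x²⟩ = ∫ x²·|Ψ|² dx / ∫|Ψ|² dx (integrals over the domain).
On 0 ≤ x ≤ L (j ≠ l): ∫sin²(jπx/L) dx = L/2, ∫sin(jπx/L)·sin(lπx/L) dx = 0; diagonal moments ∫x·sin²(jπx/L) dx = L²/4, ∫x²·sin²(jπx/L) dx = L³·(1/6 − 1/(4j²π²)); cross terms ∫x·sin(jπx/L)·sin(lπx/L) dx = 0 for j + l even and −4jlL²/(π²(j² − l²)²) for j + l odd, ∫x²·sin(jπx/L)·sin(lπx/L) dx = (−1)^(j+l)·4jlL³/(π²(j² − l²)²); higher powers the same way via product-to-sum and parts.
State is unnormalized: ∫|Ψ|² dx = 9.2359, and ∫Ψ*·x²·Ψ dx = 65.984, so ⟨x²⟩ = 65.984 / 9.2359.
⟨x²⟩ = 7.1443.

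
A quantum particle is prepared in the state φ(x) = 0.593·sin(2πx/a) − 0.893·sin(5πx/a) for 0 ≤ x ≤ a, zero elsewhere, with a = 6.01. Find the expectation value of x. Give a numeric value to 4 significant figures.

3.107

⟨x⟩ = ∫ x·|φ|² dx / ∫|φ|² dx (integrals over the domain).
On 0 ≤ x ≤ a (j ≠ l): ∫sin²(jπx/a) dx = a/2, ∫sin(jπx/a)·sin(lπx/a) dx = 0; diagonal moments ∫x·sin²(jπx/a) dx = a²/4, ∫x²·sin²(jπx/a) dx = a³·(1/6 − 1/(4j²π²)); cross terms ∫x·sin(jπx/a)·sin(lπx/a) dx = 0 for j + l even and −4jla²/(π²(j² − l²)²) for j + l odd, ∫x²·sin(jπx/a)·sin(lπx/a) dx = (−1)^(j+l)·4jla³/(π²(j² − l²)²); higher powers the same way via product-to-sum and parts.
State is unnormalized: ∫|φ|² dx = 3.4530, and ∫φ*·x·φ dx = 10.728, so ⟨x⟩ = 10.728 / 3.4530.
⟨x⟩ = 3.1068.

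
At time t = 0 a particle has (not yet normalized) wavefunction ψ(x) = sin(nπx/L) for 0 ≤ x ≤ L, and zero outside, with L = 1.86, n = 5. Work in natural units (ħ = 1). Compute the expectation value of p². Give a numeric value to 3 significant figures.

p² ψ = −ħ² d²ψ/dx²; ⟨p²⟩ = −ħ² ∫ ψ*·ψ'' dx / ∫|ψ|² dx.
d/dx sin(nπx/L) = (nπ/L)·cos(nπx/L) and d²/dx² sin(nπx/L) = −(nπ/L)²·sin(nπx/L); on 0 ≤ x ≤ L, ∫sin²(nπx/L) dx = L/2 and ∫sin(nπx/L)·cos(nπx/L) dx = 0.
State is unnormalized: ∫|ψ|² dx = 0.93000, and ∫ψ*·(−ħ² ψ'') dx = 66.328, so ⟨p²⟩ = 66.328 / 0.93000.
⟨p²⟩ = 71.320.

71.3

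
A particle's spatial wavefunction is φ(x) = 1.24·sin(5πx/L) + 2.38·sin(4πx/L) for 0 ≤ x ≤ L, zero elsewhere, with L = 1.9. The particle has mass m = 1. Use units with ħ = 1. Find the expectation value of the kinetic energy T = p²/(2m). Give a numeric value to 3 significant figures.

T = −(ħ²/2m) d²/dx², so ⟨T⟩ = −(ħ²/2m) ∫ φ*·φ'' dx / ∫|φ|² dx; with m = 1.
d²/dx² sin(jπx/L) = −(jπ/L)²·sin(jπx/L); on 0 ≤ x ≤ L, ∫sin²(jπx/L) dx = L/2 and ∫sin(jπx/L)·sin(lπx/L) dx = 0 for j ≠ l, so only diagonal terms survive in ∫|φ|² and ∫φ·φ″; ∫φ·φ′ dx = [φ²/2] between the walls = 0.
State is unnormalized: ∫|φ|² dx = 6.8419, and ∫φ*·(−ħ²/2m · φ'') dx = 167.61, so ⟨T⟩ = 167.61 / 6.8419.
⟨T⟩ = 24.498.

24.5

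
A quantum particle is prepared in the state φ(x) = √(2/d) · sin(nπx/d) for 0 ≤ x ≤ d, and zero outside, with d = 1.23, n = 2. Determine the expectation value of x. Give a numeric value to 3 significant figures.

⟨x⟩ = ∫ x·|φ|² dx (integrals over the domain).
With sin²θ = (1 − cos2θ)/2 on 0 ≤ x ≤ d: ∫sin²(nπx/d) dx = d/2, ∫x·sin²(nπx/d) dx = d²/4, ∫x²·sin²(nπx/d) dx = d³·(1/6 − 1/(4n²π²)); higher powers xᵏ the same way, integrating xᵏ·cos(2nπx/d) by parts.
⟨x⟩ = 0.61500.

0.615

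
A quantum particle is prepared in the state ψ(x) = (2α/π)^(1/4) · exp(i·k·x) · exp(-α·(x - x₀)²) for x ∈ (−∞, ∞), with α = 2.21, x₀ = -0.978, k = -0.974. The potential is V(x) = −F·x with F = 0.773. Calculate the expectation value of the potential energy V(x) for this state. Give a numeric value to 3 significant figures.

0.756

⟨V⟩ = ∫ V(x)·|ψ|² dx.
Gaussian moments (u = x − x₀): ∫u^(2j)·e^(−2αu²) du = (2j−1)!!/(4α)^j · √(π/(2α)), odd powers integrate to 0; here √(π/(2α)) = 0.84307.
⟨V⟩ = 0.75599.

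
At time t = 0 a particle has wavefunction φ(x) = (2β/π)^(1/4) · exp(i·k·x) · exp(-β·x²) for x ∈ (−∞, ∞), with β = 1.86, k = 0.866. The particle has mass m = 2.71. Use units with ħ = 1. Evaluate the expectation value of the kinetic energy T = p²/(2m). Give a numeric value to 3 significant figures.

0.482

T = −(ħ²/2m) d²/dx², so ⟨T⟩ = −(ħ²/2m) ∫ φ*·φ'' dx; with m = 2.71.
Gaussian moments: ∫x^(2j)·e^(−2βx²) dx = (2j−1)!!/(4β)^j · √(π/(2β)), odd powers integrate to 0; here √(π/(2β)) = 0.91897. Derivatives: φ′ = (ik − 2βx)·φ, φ″ = ((ik − 2βx)² − 2β)·φ; the odd-in-x pieces drop out.
⟨T⟩ = 0.48154.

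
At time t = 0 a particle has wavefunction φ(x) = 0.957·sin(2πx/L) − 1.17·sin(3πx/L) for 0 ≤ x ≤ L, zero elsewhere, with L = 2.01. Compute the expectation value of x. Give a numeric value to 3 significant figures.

⟨x⟩ = ∫ x·|φ|² dx / ∫|φ|² dx (integrals over the domain).
On 0 ≤ x ≤ L (j ≠ l): ∫sin²(jπx/L) dx = L/2, ∫sin(jπx/L)·sin(lπx/L) dx = 0; diagonal moments ∫x·sin²(jπx/L) dx = L²/4, ∫x²·sin²(jπx/L) dx = L³·(1/6 − 1/(4j²π²)); cross terms ∫x·sin(jπx/L)·sin(lπx/L) dx = 0 for j + l even and −4jlL²/(π²(j² − l²)²) for j + l odd, ∫x²·sin(jπx/L)·sin(lπx/L) dx = (−1)^(j+l)·4jlL³/(π²(j² − l²)²); higher powers the same way via product-to-sum and parts.
State is unnormalized: ∫|φ|² dx = 2.2962, and ∫φ*·x·φ dx = 3.1877, so ⟨x⟩ = 3.1877 / 2.2962.
⟨x⟩ = 1.3883.

1.39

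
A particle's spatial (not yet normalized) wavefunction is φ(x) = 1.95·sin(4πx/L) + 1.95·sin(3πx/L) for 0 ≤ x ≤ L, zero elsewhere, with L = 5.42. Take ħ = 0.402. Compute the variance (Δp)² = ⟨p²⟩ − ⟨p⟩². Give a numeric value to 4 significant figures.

0.6787

Compute ⟨p⟩ and ⟨p²⟩ separately; (Δp)² = ⟨p²⟩ − ⟨p⟩².
d²/dx² sin(jπx/L) = −(jπ/L)²·sin(jπx/L); on 0 ≤ x ≤ L, ∫sin²(jπx/L) dx = L/2 and ∫sin(jπx/L)·sin(lπx/L) dx = 0 for j ≠ l, so only diagonal terms survive in ∫|φ|² and ∫φ·φ″; ∫φ·φ′ dx = [φ²/2] between the walls = 0.
Normalization: ∫|φ|² dx = 20.610.
⟨p⟩ = 0.0000 and ⟨p²⟩ = 0.67868.
(Δp)² = 0.67868 − (0.0000)² = 0.67868.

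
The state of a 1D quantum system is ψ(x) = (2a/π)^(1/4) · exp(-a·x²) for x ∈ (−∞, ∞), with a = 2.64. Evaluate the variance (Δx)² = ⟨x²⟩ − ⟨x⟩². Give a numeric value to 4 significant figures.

0.09470

Compute ⟨x⟩ and ⟨x²⟩ separately, then (Δx)² = ⟨x²⟩ − ⟨x⟩².
Gaussian moments: ∫x^(2j)·e^(−2ax²) dx = (2j−1)!!/(4a)^j · √(π/(2a)), odd powers integrate to 0; here √(π/(2a)) = 0.77136.
⟨x⟩ = 0.0000 and ⟨x²⟩ = 0.094697.
(Δx)² = 0.094697 − (0.0000)² = 0.094697.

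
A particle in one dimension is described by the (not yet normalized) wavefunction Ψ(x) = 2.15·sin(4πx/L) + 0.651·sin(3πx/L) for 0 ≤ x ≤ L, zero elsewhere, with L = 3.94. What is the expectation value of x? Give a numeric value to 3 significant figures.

⟨x⟩ = ∫ x·|Ψ|² dx / ∫|Ψ|² dx (integrals over the domain).
On 0 ≤ x ≤ L (j ≠ l): ∫sin²(jπx/L) dx = L/2, ∫sin(jπx/L)·sin(lπx/L) dx = 0; diagonal moments ∫x·sin²(jπx/L) dx = L²/4, ∫x²·sin²(jπx/L) dx = L³·(1/6 − 1/(4j²π²)); cross terms ∫x·sin(jπx/L)·sin(lπx/L) dx = 0 for j + l even and −4jlL²/(π²(j² − l²)²) for j + l odd, ∫x²·sin(jπx/L)·sin(lπx/L) dx = (−1)^(j+l)·4jlL³/(π²(j² − l²)²); higher powers the same way via product-to-sum and parts.
State is unnormalized: ∫|Ψ|² dx = 9.9412, and ∫Ψ*·x·Ψ dx = 15.271, so ⟨x⟩ = 15.271 / 9.9412.
⟨x⟩ = 1.5361.

1.54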